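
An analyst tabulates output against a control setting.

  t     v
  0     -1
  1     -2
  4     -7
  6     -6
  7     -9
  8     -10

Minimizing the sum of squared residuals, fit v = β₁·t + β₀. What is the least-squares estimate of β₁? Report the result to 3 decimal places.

β₁ = -1.075

Entries of AᵀA: Σt·t = 166, Σt = 26, Σ1 = 6.
Moment sums: Σt·v = -209, Σv = -35.
Eliminating β₀: 6·(row 1) − 26·(row 2) gives 320·β₁ = 6·(-209) − 26·(-35) = -344, so β₁ = -43/40.
Then β₀ = ((-35) − 26·(-43/40))/6 = -47/40.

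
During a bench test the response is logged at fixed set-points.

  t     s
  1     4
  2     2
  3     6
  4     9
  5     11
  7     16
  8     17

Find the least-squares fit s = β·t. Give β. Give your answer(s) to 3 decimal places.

β = 2.173

Sums needed: Σt·t = 168.
Right-hand side: Σt·s = 365.
So XᵀX·[β]ᵀ = Xᵀs: [[168]]·[β]ᵀ = [365]ᵀ.
Hence β = 365 / 168 ≈ 2.17262.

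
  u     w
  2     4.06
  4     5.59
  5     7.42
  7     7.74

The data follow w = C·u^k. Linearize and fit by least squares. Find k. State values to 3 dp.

k = 0.547

Linearized form: ln w = k·ln u + ln C. From the 4 transformed points,
Sums: Σln u = 5.6348, Σ(ln u)² = 8.7791, Σln w = 7.1727, Σln u·ln w = 10.5647.
Normal system: [[8.7791, 5.6348]; [5.6348, 4]]·[k, ln C]ᵀ = [10.5647, 7.1727]ᵀ.
Δ = 8.7791·4 − (5.6348)² = 3.3656; k = (10.5647·4 − 5.6348·7.1727)/3.3656 = 0.54730, ln C = (8.7791·7.1727 − 5.6348·10.5647)/3.3656 = 1.02221.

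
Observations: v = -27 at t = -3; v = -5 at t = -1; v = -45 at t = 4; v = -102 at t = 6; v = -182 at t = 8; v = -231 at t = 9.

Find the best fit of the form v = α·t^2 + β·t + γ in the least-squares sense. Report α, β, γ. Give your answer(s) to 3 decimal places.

The normal system XᵀX·[α, β, γ]ᵀ = Xᵀv is [[12291, 1493, 207]; [1493, 207, 23]; [207, 23, 6]]·[α, β, γ]ᵀ = [-34999, -4241, -592]ᵀ.
Row-reducing yields α = -352815/122632, β = 42115/122632, γ = -44507/61316.

α = -2.877, β = 0.343, γ = -0.726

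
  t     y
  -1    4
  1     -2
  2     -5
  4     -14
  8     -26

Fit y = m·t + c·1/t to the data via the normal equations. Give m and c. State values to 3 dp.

m = -3.285, c = 0.505

Compute the Gram sums: Σt·t = 86, Σt·1/t = 5, Σ1/t·1/t = 149/64.
Right-hand side: Σt·y = -280, Σ1/t·y = -61/4.
AᵀA·[m, c]ᵀ = Aᵀy becomes [[86, 5]; [5, 149/64]]·[m, c]ᵀ = [-280, -61/4]ᵀ.
Determinant 86·(149/64) − 5² = 5607/32.
m = ((-280)·(149/64) − 5·(-61/4))/(5607/32) = -6140/1869; c = (86·(-61/4) − 5·(-280))/(5607/32) = 944/1869.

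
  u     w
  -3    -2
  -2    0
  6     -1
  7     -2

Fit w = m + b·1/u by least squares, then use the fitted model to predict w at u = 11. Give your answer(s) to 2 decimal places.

Entries of AᵀA: Σ1 = 4, Σ1/u = -11/21, Σ1/u·1/u = 361/882.
For Aᵀw: Σw = -5, Σ1/u·w = 3/14.
So AᵀA·[m, b]ᵀ = Aᵀw: [[4, -11/21]; [-11/21, 361/882]]·[m, b]ᵀ = [-5, 3/14]ᵀ.
Determinant 4·(361/882) − (-11/21)² = 601/441.
m = ((-5)·(361/882) − (-11/21)·(3/14))/(601/441) = -853/601; b = (4·(3/14) − (-11/21)·(-5))/(601/441) = -777/601.
At u = 11: ŵ = (-853/601)·(1) + (-777/601)·(1/11) = -10160/6611.

ŵ = -1.54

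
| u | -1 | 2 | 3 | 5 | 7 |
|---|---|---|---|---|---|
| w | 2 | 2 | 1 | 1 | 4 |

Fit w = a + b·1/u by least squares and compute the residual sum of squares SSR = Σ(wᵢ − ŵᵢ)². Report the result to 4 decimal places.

SSR = 5.9567

Normal-equation sums: Σ1 = 5, Σ1/u = 37/210, Σ1/u·1/u = 62689/44100.
For Mᵀw: Σw = 10, Σ1/u·w = 11/105.
So MᵀM·[a, b]ᵀ = Mᵀw: [[5, 37/210]; [37/210, 62689/44100]]·[a, b]ᵀ = [10, 11/105]ᵀ.
Δ = 5·(62689/44100) − (37/210)² = 78019/11025.
a = (10·(62689/44100) − (37/210)·(11/105))/(78019/11025) = 156519/78019; b = (5·(11/105) − (37/210)·10)/(78019/11025) = -13650/78019.
Residuals: -14131/78019, 104/1279, -73950/78019, -75770/78019, 157507/78019; SSR = 464734/78019.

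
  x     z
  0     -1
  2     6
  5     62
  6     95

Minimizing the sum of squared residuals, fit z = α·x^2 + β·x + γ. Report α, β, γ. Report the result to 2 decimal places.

α = 3.18, β = -3.19, γ = -0.81

The normal equations are: 1937·α + 349·β + 65·γ = 4994;  349·α + 65·β + 13·γ = 892;  65·α + 13·β + 4·γ = 162.
Row-reducing yields α = 2251/708, β = -2255/708, γ = -48/59.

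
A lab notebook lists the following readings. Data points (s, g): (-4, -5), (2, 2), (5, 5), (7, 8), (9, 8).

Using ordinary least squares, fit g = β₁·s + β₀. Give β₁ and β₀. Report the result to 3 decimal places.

β₁ = 1.056, β₀ = -0.414

The normal equations are: 175·β₁ + 19·β₀ = 177;  19·β₁ + 5·β₀ = 18.
(Σs·s = 175, Σs = 19, Σ1 = 5, Σs·g = 177, Σg = 18.)
Determinant 175·5 − 19² = 514.
β₁ = (177·5 − 19·18)/514 = 543/514; β₀ = (175·18 − 19·177)/514 = -213/514.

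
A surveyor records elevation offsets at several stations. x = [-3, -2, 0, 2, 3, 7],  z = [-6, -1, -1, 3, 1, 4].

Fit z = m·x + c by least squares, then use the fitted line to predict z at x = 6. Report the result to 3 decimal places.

Compute the Gram sums: Σx·x = 75, Σx = 7, Σ1 = 6.
Moment sums: Σx·z = 57, Σz = 0.
So MᵀM·[m, c]ᵀ = Mᵀz: [[75, 7]; [7, 6]]·[m, c]ᵀ = [57, 0]ᵀ.
Δ = 75·6 − 7² = 401.
m = (57·6 − 7·0)/401 = 342/401; c = (75·0 − 7·57)/401 = -399/401.
At x = 6: ẑ = (342/401)·(6) + (-399/401)·(1) = 1653/401.

ẑ = 4.122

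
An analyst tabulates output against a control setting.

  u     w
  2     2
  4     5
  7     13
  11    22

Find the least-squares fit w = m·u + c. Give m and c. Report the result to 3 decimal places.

m = 2.283, c = -3.196

Setting ∂/∂m … = 0 gives: 190·m + 24·c = 357;  24·m + 4·c = 42.
(Σu·u = 190, Σu = 24, Σ1 = 4, Σu·w = 357, Σw = 42.)
Determinant 190·4 − 24² = 184.
m = (357·4 − 24·42)/184 = 105/46; c = (190·42 − 24·357)/184 = -147/46.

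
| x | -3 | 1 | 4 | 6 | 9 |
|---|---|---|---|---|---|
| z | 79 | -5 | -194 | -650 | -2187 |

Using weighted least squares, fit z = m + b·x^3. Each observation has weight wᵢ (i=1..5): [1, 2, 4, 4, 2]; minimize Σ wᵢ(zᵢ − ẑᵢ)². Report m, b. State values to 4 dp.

m = -2.2390, b = -2.9972

Normal-equation sums: Σwᵢ·1 = 13, Σwᵢ·x^3 = 2553, Σwᵢ·x^3·x^3 = 1266621.
Moment sums: Σwᵢ·z = -7681, Σwᵢ·x^3·z = -3802053.
AᵀWA·[m, b]ᵀ = AᵀWz becomes [[13, 2553]; [2553, 1266621]]·[m, b]ᵀ = [-7681, -3802053]ᵀ.
Determinant 13·1266621 − 2553² = 9948264.
m = ((-7681)·1266621 − 2553·(-3802053))/9948264 = -25084/11203; b = (13·(-3802053) − 2553·(-7681))/9948264 = -1242379/414511.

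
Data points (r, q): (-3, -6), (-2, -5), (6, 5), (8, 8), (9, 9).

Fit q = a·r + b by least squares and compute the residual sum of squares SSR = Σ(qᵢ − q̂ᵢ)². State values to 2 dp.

SSR = 0.15

The normal equations are: 194·a + 18·b = 203;  18·a + 5·b = 11.
(Σr·r = 194, Σr = 18, Σ1 = 5, Σr·q = 203, Σq = 11.)
Eliminating b: 5·(row 1) − 18·(row 2) gives 646·a = 5·203 − 18·11 = 817, so a = 43/34.
Then b = (11 − 18·(43/34))/5 = -40/17.
Residuals: 5/34, -2/17, -4/17, 4/17, -1/34; SSR = 5/34.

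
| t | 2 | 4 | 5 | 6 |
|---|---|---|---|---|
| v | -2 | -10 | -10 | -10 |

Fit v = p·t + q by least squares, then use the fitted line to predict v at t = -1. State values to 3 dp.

v̂ = 2.800

Compute the Gram sums: Σt·t = 81, Σt = 17, Σ1 = 4.
For Aᵀv: Σt·v = -154, Σv = -32.
Normal equations: [[81, 17]; [17, 4]]·[p, q]ᵀ = [-154, -32]ᵀ.
Eliminating q: 4·(row 1) − 17·(row 2) gives 35·p = 4·(-154) − 17·(-32) = -72, so p = -72/35.
Then q = ((-32) − 17·(-72/35))/4 = 26/35.
At t = -1: v̂ = (-72/35)·(-1) + (26/35)·(1) = 14/5.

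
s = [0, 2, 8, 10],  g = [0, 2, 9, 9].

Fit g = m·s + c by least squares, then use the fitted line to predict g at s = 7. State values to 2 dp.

ĝ = 6.94

Setting ∂/∂m … = 0 gives: 168·m + 20·c = 166;  20·m + 4·c = 20.
Δ = 168·4 − 20² = 272.
m = (166·4 − 20·20)/272 = 33/34; c = (168·20 − 20·166)/272 = 5/34.
At s = 7: ĝ = (33/34)·(7) + (5/34)·(1) = 118/17.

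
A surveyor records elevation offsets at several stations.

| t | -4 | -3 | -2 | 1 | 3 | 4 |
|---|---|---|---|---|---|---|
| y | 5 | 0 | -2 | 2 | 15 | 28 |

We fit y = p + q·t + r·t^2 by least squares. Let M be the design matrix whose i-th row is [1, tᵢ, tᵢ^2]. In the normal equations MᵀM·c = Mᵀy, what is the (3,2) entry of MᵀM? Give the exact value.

Row 3 ↔ basis t^2, column 2 ↔ basis t, so (MᵀM)_{3,2} = Σᵢ (t^2)·(t) = (16)·(-4) + (9)·(-3) + (4)·(-2) + (1)·(1) + (9)·(3) + (16)·(4) = -7.

-7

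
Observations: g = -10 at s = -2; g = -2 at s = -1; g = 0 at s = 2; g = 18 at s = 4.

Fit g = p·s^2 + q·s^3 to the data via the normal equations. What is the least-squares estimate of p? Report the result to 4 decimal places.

p = -1.2781

The normal system AᵀA·[p, q]ᵀ = Aᵀg is [[289, 1023]; [1023, 4225]]·[p, q]ᵀ = [246, 1234]ᵀ.
Determinant 289·4225 − 1023² = 174496.
p = (246·4225 − 1023·1234)/174496 = -27879/21812; q = (289·1234 − 1023·246)/174496 = 13121/21812.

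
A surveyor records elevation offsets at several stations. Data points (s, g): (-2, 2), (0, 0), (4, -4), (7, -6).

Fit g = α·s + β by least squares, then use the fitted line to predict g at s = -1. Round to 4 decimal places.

Entries of MᵀM: Σs·s = 69, Σs = 9, Σ1 = 4.
Moment sums: Σs·g = -62, Σg = -8.
So MᵀM·[α, β]ᵀ = Mᵀg: [[69, 9]; [9, 4]]·[α, β]ᵀ = [-62, -8]ᵀ.
Eliminating β: 4·(row 1) − 9·(row 2) gives 195·α = 4·(-62) − 9·(-8) = -176, so α = -176/195.
Then β = ((-8) − 9·(-176/195))/4 = 2/65.
At s = -1: ĝ = (-176/195)·(-1) + (2/65)·(1) = 14/15.

ĝ = 0.9333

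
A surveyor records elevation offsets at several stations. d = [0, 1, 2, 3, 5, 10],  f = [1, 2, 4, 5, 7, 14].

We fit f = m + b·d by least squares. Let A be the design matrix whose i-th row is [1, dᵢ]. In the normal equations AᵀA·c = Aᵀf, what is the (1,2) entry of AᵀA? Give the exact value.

Row 1 ↔ basis 1, column 2 ↔ basis d, so (AᵀA)_{1,2} = Σᵢ d = (1)·(0) + (1)·(1) + (1)·(2) + (1)·(3) + (1)·(5) + (1)·(10) = 21.

21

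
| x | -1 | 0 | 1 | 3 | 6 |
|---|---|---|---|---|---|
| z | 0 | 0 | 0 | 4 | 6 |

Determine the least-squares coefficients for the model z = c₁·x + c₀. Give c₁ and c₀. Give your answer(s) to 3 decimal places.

Normal-equation sums: Σx·x = 47, Σx = 9, Σ1 = 5.
Moment sums: Σx·z = 48, Σz = 10.
Δ = 47·5 − 9² = 154.
c₁ = (48·5 − 9·10)/154 = 75/77; c₀ = (47·10 − 9·48)/154 = 19/77.

c₁ = 0.974, c₀ = 0.247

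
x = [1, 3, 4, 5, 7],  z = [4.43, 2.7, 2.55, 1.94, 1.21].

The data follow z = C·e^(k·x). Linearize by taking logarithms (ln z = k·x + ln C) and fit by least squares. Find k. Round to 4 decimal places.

Let Y = ln z. Fitting Y = k·x + ln C by least squares:
Σx = 20.0000, Σ(x)² = 100.0000, Σln z = 4.2711, Σx·ln z = 12.8603.
Equations: 100.0000·k + 20.0000·ln C = 12.8603;  20.0000·k + 5·ln C = 4.2711.
Solving (det = 100.0000): k = -0.21120, ln C = 1.69899.

k = -0.2112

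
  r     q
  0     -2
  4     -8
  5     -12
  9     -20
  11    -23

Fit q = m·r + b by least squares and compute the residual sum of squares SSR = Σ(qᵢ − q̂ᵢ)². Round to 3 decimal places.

SSR = 3.166

Setting ∂/∂m … = 0 gives: 243·m + 29·b = -525;  29·m + 5·b = -65.
Eliminating b: 5·(row 1) − 29·(row 2) gives 374·m = 5·(-525) − 29·(-65) = -740, so m = -370/187.
Then b = ((-65) − 29·(-370/187))/5 = -285/187.
Residuals: -89/187, 269/187, -109/187, -125/187, 54/187; SSR = 592/187.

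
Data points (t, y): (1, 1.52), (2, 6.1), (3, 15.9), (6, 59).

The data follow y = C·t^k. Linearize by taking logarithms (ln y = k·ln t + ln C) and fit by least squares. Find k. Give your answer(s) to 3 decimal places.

k = 2.058

Linearized form: ln y = k·ln t + ln C. From the 4 transformed points,
Σln t = 3.5835, Σ(ln t)² = 4.8978, Σln y = 9.0709, Σln t·ln y = 11.5985.
Normal system: [[4.8978, 3.5835]; [3.5835, 4]]·[k, ln C]ᵀ = [11.5985, 9.0709]ᵀ.
Slope k = (n·Σln t·ln y − Σln t·Σln y)/(n·Σ(ln t)² − (Σln t)²) = (4·11.5985 − 3.5835·9.0709)/6.7496 = 2.05766; ln C = (Σln y − k·Σln t)/n = 0.42430.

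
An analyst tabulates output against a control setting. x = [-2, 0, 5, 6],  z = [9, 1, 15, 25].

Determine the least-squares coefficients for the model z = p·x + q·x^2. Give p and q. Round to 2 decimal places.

p = -2.37, q = 1.08

AᵀA·[p, q]ᵀ = Aᵀz reads: 65·p + 333·q = 207;  333·p + 1937·q = 1311.
Eliminating q: 1937·(row 1) − 333·(row 2) gives 15016·p = 1937·207 − 333·1311 = -35604, so p = -8901/3754.
Then q = (1311 − 333·(-8901/3754))/1937 = 4071/3754.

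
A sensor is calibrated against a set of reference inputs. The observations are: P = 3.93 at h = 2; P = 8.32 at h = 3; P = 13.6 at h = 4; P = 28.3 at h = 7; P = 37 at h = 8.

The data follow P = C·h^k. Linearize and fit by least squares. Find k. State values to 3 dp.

k = 1.569

Linearized form: ln P = k·ln h + ln C. From the 5 transformed points,
Σln h = 7.2034, Σ(ln h)² = 11.7199, Σln P = 13.0512, Σln h·ln P = 20.9082.
Normal system: [[11.7199, 7.2034]; [7.2034, 5]]·[k, ln C]ᵀ = [20.9082, 13.0512]ᵀ.
Slope k = (n·Σln h·ln P − Σln h·Σln P)/(n·Σ(ln h)² − (Σln h)²) = (5·20.9082 − 7.2034·13.0512)/6.7102 = 1.56897; ln C = (Σln P − k·Σln h)/n = 0.34984.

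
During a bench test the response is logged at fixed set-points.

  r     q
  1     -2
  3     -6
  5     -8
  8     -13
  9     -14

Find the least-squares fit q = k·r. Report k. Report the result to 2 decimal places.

k = -1.61

From the data, Σr·r = 180.
And Σr·q = -290.
MᵀM·[k]ᵀ = Mᵀq becomes [[180]]·[k]ᵀ = [-290]ᵀ.
Hence k = -290 / 180 ≈ -1.61111.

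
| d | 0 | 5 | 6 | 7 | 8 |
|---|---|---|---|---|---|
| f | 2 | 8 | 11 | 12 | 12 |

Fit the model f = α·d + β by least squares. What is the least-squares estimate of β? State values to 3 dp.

The normal equations are: 174·α + 26·β = 286;  26·α + 5·β = 45.
(Σd·d = 174, Σd = 26, Σ1 = 5, Σd·f = 286, Σf = 45.)
det = 174·5 − 26² = 194.
α = (286·5 − 26·45)/194 = 130/97; β = (174·45 − 26·286)/194 = 197/97.

β = 2.031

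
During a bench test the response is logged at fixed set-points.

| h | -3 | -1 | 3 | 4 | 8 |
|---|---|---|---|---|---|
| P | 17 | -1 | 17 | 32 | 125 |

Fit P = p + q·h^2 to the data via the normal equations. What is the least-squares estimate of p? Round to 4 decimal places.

p = -1.1768

The normal system MᵀM·[p, q]ᵀ = MᵀP is [[5, 99]; [99, 4515]]·[p, q]ᵀ = [190, 8817]ᵀ.
Eliminating q: 4515·(row 1) − 99·(row 2) gives 12774·p = 4515·190 − 99·8817 = -15033, so p = -5011/4258.
Then q = (8817 − 99·(-5011/4258))/4515 = 8425/4258.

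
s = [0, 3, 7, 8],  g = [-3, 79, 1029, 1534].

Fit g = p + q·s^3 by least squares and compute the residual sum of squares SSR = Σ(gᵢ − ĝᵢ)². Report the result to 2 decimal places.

MᵀM·[p, q]ᵀ = Mᵀg reads: 4·p + 882·q = 2639;  882·p + 380522·q = 1140488.
det = 4·380522 − 882² = 744164.
p = (2639·380522 − 882·1140488)/744164 = -856429/372082; q = (4·1140488 − 882·2639)/744164 = 1117177/372082.
Residuals: -259817/372082, 43564/186041, 268548/186041, -364407/372082; SSR = 1334009/372082.

SSR = 3.59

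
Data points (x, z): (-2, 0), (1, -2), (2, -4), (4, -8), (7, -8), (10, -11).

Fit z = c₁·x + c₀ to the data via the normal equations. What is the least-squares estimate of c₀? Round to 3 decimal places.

Forming AᵀA = [[174, 22]; [22, 6]] and Aᵀz = [-208, -33]ᵀ gives AᵀA·[c₁, c₀]ᵀ = Aᵀz.
Δ = 174·6 − 22² = 560.
c₁ = ((-208)·6 − 22·(-33))/560 = -261/280; c₀ = (174·(-33) − 22·(-208))/560 = -583/280.

c₀ = -2.082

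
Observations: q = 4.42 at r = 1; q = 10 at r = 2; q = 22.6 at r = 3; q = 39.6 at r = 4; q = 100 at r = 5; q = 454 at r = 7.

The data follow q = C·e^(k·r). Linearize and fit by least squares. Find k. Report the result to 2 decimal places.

k = 0.77

Let Y = ln q. Fitting Y = k·r + ln C by least squares:
Sums: Σr = 22.0000, Σ(r)² = 104.0000, Σln q = 21.3088, Σr·ln q = 96.0130.
Normal system: [[104.0000, 22.0000]; [22.0000, 6]]·[k, ln C]ᵀ = [96.0130, 21.3088]ᵀ.
Slope k = (n·Σr·ln q − Σr·Σln q)/(n·Σ(r)² − (Σr)²) = (6·96.0130 − 22.0000·21.3088)/140.0000 = 0.76632; ln C = (Σln q − k·Σr)/n = 0.74161.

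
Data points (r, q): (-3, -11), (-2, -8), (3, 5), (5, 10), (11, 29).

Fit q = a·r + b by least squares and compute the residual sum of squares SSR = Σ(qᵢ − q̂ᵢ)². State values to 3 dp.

SSR = 2.949

The normal system XᵀX·[a, b]ᵀ = Xᵀq is [[168, 14]; [14, 5]]·[a, b]ᵀ = [433, 25]ᵀ.
Δ = 168·5 − 14² = 644.
a = (433·5 − 14·25)/644 = 1815/644; b = (168·25 − 14·433)/644 = -133/46.
Residuals: 223/644, 85/161, -363/644, -773/644, 573/644; SSR = 1899/644.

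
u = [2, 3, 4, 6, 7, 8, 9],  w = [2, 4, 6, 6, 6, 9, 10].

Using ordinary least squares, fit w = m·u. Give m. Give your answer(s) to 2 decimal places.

Compute the Gram sums: Σu·u = 259.
For Aᵀw: Σu·w = 280.
AᵀA·[m]ᵀ = Aᵀw becomes [[259]]·[m]ᵀ = [280]ᵀ.
Hence m = 280 / 259 ≈ 1.08108.

m = 1.08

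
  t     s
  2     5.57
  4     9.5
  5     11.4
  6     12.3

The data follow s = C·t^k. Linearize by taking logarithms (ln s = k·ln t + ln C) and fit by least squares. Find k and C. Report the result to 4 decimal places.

k = 0.7410, C = 3.3624

Linearized form: ln s = k·ln t + ln C. From the 4 transformed points,
XᵀX = [[8.2030, 5.4806]; [5.4806, 4]], rhs = [12.7247, 8.9119]ᵀ  (here Σln t = 5.4806, Σ(ln t)² = 8.2030, Σln s = 8.9119, Σln t·ln s = 12.7247).
Solving (det = 2.7744): k = 0.74103, ln C = 1.21265, so C = exp(1.21265) = 3.36237.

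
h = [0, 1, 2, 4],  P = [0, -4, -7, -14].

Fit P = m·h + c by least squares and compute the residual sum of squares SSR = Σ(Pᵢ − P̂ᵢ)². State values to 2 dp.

SSR = 0.17

The normal equations are: 21·m + 7·c = -74;  7·m + 4·c = -25.
Determinant 21·4 − 7² = 35.
m = ((-74)·4 − 7·(-25))/35 = -121/35; c = (21·(-25) − 7·(-74))/35 = -1/5.
Residuals: 1/5, -12/35, 4/35, 1/35; SSR = 6/35.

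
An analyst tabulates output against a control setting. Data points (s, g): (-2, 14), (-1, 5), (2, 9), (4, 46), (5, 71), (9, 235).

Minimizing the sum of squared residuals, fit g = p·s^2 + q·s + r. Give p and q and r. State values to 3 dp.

p = 2.997, q = -0.889, r = 0.413

Forming MᵀM = [[7475, 917, 131]; [917, 131, 17]; [131, 17, 6]] and Mᵀg = [21643, 2639, 380]ᵀ gives MᵀM·[p, q, r]ᵀ = Mᵀg.
Row-reducing yields p = 758243/252984, q = -224897/252984, r = 8713/21082.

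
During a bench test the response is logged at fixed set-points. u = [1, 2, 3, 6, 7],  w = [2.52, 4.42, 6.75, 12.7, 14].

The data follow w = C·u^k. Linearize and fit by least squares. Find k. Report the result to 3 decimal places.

k = 0.899

Let Y = ln w. Fitting Y = k·ln u + ln C by least squares:
AᵀA = [[8.6844, 5.5294]; [5.5294, 5]], rhs = [12.8173, 9.5006]ᵀ  (here Σln u = 5.5294, Σ(ln u)² = 8.6844, Σln w = 9.5006, Σln u·ln w = 12.8173).
Δ = 8.6844·5 − (5.5294)² = 12.8473; k = (12.8173·5 − 5.5294·9.5006)/12.8473 = 0.89929, ln C = (8.6844·9.5006 − 5.5294·12.8173)/12.8473 = 0.90561.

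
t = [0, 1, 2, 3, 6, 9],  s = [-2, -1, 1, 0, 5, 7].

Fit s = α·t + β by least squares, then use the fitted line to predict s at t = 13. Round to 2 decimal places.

ŝ = 11.41

Sums needed: Σt·t = 131, Σt = 21, Σ1 = 6.
Right-hand side: Σt·s = 94, Σs = 10.
Normal equations: [[131, 21]; [21, 6]]·[α, β]ᵀ = [94, 10]ᵀ.
Δ = 131·6 − 21² = 345.
α = (94·6 − 21·10)/345 = 118/115; β = (131·10 − 21·94)/345 = -664/345.
At t = 13: ŝ = (118/115)·(13) + (-664/345)·(1) = 3938/345.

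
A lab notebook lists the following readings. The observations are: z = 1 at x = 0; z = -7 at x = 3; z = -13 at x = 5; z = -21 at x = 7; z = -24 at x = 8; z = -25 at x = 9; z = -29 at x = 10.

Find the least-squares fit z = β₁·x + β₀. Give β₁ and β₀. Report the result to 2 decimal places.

Normal-equation sums: Σx·x = 328, Σx = 42, Σ1 = 7.
And Σx·z = -940, Σz = -118.
Δ = 328·7 − 42² = 532.
β₁ = ((-940)·7 − 42·(-118))/532 = -58/19; β₀ = (328·(-118) − 42·(-940))/532 = 194/133.

β₁ = -3.05, β₀ = 1.46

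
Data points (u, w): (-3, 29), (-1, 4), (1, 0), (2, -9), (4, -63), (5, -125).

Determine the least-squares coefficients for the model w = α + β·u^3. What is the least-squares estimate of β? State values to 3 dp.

β = -1.011

The normal equations are: 6·α + 170·β = -164;  170·α + 20516·β = -20516.
Δ = 6·20516 − 170² = 94196.
α = ((-164)·20516 − 170·(-20516))/94196 = 30774/23549; β = (6·(-20516) − 170·(-164))/94196 = -23804/23549.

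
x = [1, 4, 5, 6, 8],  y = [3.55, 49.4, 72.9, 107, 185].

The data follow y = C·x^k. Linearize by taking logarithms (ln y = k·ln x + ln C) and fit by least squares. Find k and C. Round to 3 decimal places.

With ln yᵢ as the transformed response and ln xᵢ as the regressor:
XᵀX = [[12.0466, 6.8669]; [6.8669, 5]], rhs = [31.5375, 19.3492]ᵀ  (here Σln x = 6.8669, Σ(ln x)² = 12.0466, Σln y = 19.3492, Σln x·ln y = 31.5375).
Solving (det = 13.0781): k = 1.89768, ln C = 1.26359, so C = exp(1.26359) = 3.53810.

k = 1.898, C = 3.538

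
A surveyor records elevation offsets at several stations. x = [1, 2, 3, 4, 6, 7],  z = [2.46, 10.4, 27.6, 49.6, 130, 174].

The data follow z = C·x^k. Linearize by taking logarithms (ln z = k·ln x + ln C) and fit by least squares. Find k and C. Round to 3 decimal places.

Taking logs, ln z = k·ln x + ln C, so regress ln z on ln x.
Σln x = 6.9157, Σ(ln x)² = 10.6062, Σln z = 20.4904, Σln x·ln z = 29.4408.
Equations: 10.6062·k + 6.9157·ln C = 29.4408;  6.9157·k + 6·ln C = 20.4904.
Δ = 10.6062·6 − (6.9157)² = 15.8099; k = (29.4408·6 − 6.9157·20.4904)/15.8099 = 2.20996, ln C = (10.6062·20.4904 − 6.9157·29.4408)/15.8099 = 0.86782, so C = exp(0.86782) = 2.38171.

k = 2.210, C = 2.382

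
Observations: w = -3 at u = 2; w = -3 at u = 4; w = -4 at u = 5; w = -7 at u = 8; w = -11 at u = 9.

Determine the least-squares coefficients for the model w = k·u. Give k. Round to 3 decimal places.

k = -1.016

Entries of XᵀX: Σu·u = 190.
Right-hand side: Σu·w = -193.
XᵀX·[k]ᵀ = Xᵀw becomes [[190]]·[k]ᵀ = [-193]ᵀ.
Hence k = -193 / 190 ≈ -1.01579.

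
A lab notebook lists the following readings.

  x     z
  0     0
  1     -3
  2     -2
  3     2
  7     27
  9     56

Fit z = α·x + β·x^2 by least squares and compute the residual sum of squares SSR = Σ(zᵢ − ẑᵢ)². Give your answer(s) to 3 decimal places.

SSR = 8.133

Entries of AᵀA: Σx·x = 144, Σx·x^2 = 1108, Σx^2·x^2 = 9060.
And Σx·z = 692, Σx^2·z = 5866.
So AᵀA·[α, β]ᵀ = Aᵀz: [[144, 1108]; [1108, 9060]]·[α, β]ᵀ = [692, 5866]ᵀ.
Determinant 144·9060 − 1108² = 76976.
α = (692·9060 − 1108·5866)/76976 = -28751/9622; β = (144·5866 − 1108·692)/76976 = 4873/4811.
Residuals: 0, -9861/9622, -363/4811, 17783/9622, -16503/9622, 8165/9622; SSR = 39130/4811.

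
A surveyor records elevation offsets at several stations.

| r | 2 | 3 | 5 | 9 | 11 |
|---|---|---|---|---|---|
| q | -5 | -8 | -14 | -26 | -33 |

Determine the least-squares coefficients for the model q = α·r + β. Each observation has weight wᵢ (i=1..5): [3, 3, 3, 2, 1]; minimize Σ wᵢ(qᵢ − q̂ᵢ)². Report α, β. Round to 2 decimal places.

The normal equations are: 397·α + 59·β = -1143;  59·α + 12·β = -166.
(Σwᵢ·r·r = 397, Σwᵢ·r = 59, Σwᵢ·1 = 12, Σwᵢ·r·q = -1143, Σwᵢ·q = -166.)
det = 397·12 − 59² = 1283.
α = ((-1143)·12 − 59·(-166))/1283 = -3922/1283; β = (397·(-166) − 59·(-1143))/1283 = 1535/1283.

α = -3.06, β = 1.20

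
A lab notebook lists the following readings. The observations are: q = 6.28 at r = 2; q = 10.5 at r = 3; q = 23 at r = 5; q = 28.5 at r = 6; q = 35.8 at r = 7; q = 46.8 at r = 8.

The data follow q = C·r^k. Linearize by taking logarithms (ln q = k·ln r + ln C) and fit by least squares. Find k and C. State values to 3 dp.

Taking logs, ln q = k·ln r + ln C, so regress ln q on ln r.
Σln r = 9.2183, Σ(ln r)² = 15.5987, Σln q = 18.0980, Σln r·ln q = 29.8651.
Equations: 15.5987·k + 9.2183·ln C = 29.8651;  9.2183·k + 6·ln C = 18.0980.
Slope k = (n·Σln r·ln q − Σln r·Σln q)/(n·Σ(ln r)² − (Σln r)²) = (6·29.8651 − 9.2183·18.0980)/8.6152 = 1.43441; ln C = (Σln q − k·Σln r)/n = 0.81252, so C = exp(0.81252) = 2.25359.

k = 1.434, C = 2.254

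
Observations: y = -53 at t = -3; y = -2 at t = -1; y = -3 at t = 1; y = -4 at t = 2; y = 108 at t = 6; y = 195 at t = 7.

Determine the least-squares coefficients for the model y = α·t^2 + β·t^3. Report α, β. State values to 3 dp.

Entries of MᵀM: Σt^2·t^2 = 3796, Σt^2·t^3 = 24372, Σt^3·t^3 = 165100.
And Σt^2·y = 12945, Σt^3·y = 91611.
MᵀM·[α, β]ᵀ = Mᵀy becomes [[3796, 24372]; [24372, 165100]]·[α, β]ᵀ = [12945, 91611]ᵀ.
Δ = 3796·165100 − 24372² = 32725216.
α = (12945·165100 − 24372·91611)/32725216 = -5970237/2045326; β = (3796·91611 − 24372·12945)/32725216 = 4032477/4090652.

α = -2.919, β = 0.986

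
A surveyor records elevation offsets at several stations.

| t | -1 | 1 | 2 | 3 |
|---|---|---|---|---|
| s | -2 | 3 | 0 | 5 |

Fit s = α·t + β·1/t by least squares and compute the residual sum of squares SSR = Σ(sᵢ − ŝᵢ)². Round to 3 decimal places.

SSR = 9.960

With design matrix X, XᵀX = [[15, 4]; [4, 85/36]] and Xᵀs = [20, 20/3]ᵀ.
Determinant 15·(85/36) − 4² = 233/12.
α = (20·(85/36) − 4·(20/3))/(233/12) = 740/699; β = (15·(20/3) − 4·20)/(233/12) = 240/233.
Residuals: 62/699, 637/699, -1840/699, 345/233; SSR = 6962/699.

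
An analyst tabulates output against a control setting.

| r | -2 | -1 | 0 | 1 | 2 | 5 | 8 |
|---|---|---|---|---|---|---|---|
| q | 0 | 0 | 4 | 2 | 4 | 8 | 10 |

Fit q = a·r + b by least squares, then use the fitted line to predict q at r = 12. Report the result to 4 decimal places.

The normal equations are: 99·a + 13·b = 130;  13·a + 7·b = 28.
(Σr·r = 99, Σr = 13, Σ1 = 7, Σr·q = 130, Σq = 28.)
Determinant 99·7 − 13² = 524.
a = (130·7 − 13·28)/524 = 273/262; b = (99·28 − 13·130)/524 = 541/262.
At r = 12: q̂ = (273/262)·(12) + (541/262)·(1) = 3817/262.

q̂ = 14.5687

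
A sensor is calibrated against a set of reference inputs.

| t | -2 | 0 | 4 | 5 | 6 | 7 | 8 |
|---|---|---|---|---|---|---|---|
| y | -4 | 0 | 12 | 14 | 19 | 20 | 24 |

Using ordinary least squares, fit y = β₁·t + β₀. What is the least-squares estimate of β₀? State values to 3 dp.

β₀ = 0.826

Entries of XᵀX: Σt·t = 194, Σt = 28, Σ1 = 7.
For Xᵀy: Σt·y = 572, Σy = 85.
Normal equations: [[194, 28]; [28, 7]]·[β₁, β₀]ᵀ = [572, 85]ᵀ.
Eliminating β₀: 7·(row 1) − 28·(row 2) gives 574·β₁ = 7·572 − 28·85 = 1624, so β₁ = 116/41.
Then β₀ = (85 − 28·(116/41))/7 = 237/287.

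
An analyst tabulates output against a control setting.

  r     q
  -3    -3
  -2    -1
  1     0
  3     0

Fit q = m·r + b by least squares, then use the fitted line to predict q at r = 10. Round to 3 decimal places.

q̂ = 3.505

Forming MᵀM = [[23, -1]; [-1, 4]] and Mᵀq = [11, -4]ᵀ gives MᵀM·[m, b]ᵀ = Mᵀq.
Eliminating b: 4·(row 1) − (-1)·(row 2) gives 91·m = 4·11 − (-1)·(-4) = 40, so m = 40/91.
Then b = ((-4) − (-1)·(40/91))/4 = -81/91.
At r = 10: q̂ = (40/91)·(10) + (-81/91)·(1) = 319/91.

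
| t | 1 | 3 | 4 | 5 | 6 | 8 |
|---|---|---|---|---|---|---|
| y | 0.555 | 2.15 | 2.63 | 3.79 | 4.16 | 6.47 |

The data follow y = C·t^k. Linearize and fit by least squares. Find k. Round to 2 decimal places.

k = 1.16

Let Y = ln y. Fitting Y = k·ln t + ln C by least squares:
Sums: Σln t = 7.9655, Σ(ln t)² = 13.2535, Σln y = 5.7687, Σln t·ln y = 10.7627.
Normal system: [[13.2535, 7.9655]; [7.9655, 6]]·[k, ln C]ᵀ = [10.7627, 5.7687]ᵀ.
Slope k = (n·Σln t·ln y − Σln t·Σln y)/(n·Σ(ln t)² − (Σln t)²) = (6·10.7627 − 7.9655·5.7687)/16.0713 = 1.15891; ln C = (Σln y − k·Σln t)/n = -0.57711.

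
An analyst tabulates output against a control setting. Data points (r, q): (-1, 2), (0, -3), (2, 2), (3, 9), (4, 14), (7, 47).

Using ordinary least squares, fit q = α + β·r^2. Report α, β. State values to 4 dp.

α = -1.0902, β = 0.9815

Sums needed: Σ1 = 6, Σr^2 = 79, Σr^2·r^2 = 2755.
For Aᵀq: Σq = 71, Σr^2·q = 2618.
Normal equations: [[6, 79]; [79, 2755]]·[α, β]ᵀ = [71, 2618]ᵀ.
Δ = 6·2755 − 79² = 10289.
α = (71·2755 − 79·2618)/10289 = -11217/10289; β = (6·2618 − 79·71)/10289 = 10099/10289.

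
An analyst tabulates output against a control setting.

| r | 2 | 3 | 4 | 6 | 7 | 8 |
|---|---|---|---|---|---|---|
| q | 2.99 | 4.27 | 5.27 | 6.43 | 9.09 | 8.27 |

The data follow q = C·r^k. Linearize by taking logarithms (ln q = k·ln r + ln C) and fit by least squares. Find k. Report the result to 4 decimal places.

With ln qᵢ as the transformed response and ln rᵢ as the regressor:
AᵀA = [[14.9303, 8.9952]; [8.9952, 6]], rhs = [16.6805, 10.3897]ᵀ  (here Σln r = 8.9952, Σ(ln r)² = 14.9303, Σln q = 10.3897, Σln r·ln q = 16.6805).
Slope k = (n·Σln r·ln q − Σln r·Σln q)/(n·Σ(ln r)² − (Σln r)²) = (6·16.6805 − 8.9952·10.3897)/8.6686 = 0.76436; ln C = (Σln q − k·Σln r)/n = 0.58570.

k = 0.7644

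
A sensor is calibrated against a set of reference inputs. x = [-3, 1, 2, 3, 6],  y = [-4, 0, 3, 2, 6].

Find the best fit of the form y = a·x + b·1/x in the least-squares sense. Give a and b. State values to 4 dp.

Setting ∂/∂a … = 0 gives: 59·a + 5·b = 60;  5·a + (3/2)·b = 9/2.
(Σx·x = 59, Σx·1/x = 5, Σ1/x·1/x = 3/2, Σx·y = 60, Σ1/x·y = 9/2.)
Determinant 59·(3/2) − 5² = 127/2.
a = (60·(3/2) − 5·(9/2))/(127/2) = 135/127; b = (59·(9/2) − 5·60)/(127/2) = -69/127.

a = 1.0630, b = -0.5433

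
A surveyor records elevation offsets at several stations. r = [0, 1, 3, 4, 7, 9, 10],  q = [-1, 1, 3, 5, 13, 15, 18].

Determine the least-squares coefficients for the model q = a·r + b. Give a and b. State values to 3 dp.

With design matrix A, AᵀA = [[256, 34]; [34, 7]] and Aᵀq = [436, 54]ᵀ.
Eliminating b: 7·(row 1) − 34·(row 2) gives 636·a = 7·436 − 34·54 = 1216, so a = 304/159.
Then b = (54 − 34·(304/159))/7 = -250/159.

a = 1.912, b = -1.572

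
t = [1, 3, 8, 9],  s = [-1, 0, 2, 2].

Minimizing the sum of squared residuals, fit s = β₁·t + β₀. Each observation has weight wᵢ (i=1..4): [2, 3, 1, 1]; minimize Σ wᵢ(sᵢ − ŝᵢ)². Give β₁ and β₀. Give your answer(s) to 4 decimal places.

Normal-equation sums: Σwᵢ·t·t = 174, Σwᵢ·t = 28, Σwᵢ·1 = 7.
Moment sums: Σwᵢ·t·s = 32, Σwᵢ·s = 2.
So AᵀWA·[β₁, β₀]ᵀ = AᵀWs: [[174, 28]; [28, 7]]·[β₁, β₀]ᵀ = [32, 2]ᵀ.
Eliminating β₀: 7·(row 1) − 28·(row 2) gives 434·β₁ = 7·32 − 28·2 = 168, so β₁ = 12/31.
Then β₀ = (2 − 28·(12/31))/7 = -274/217.

β₁ = 0.3871, β₀ = -1.2627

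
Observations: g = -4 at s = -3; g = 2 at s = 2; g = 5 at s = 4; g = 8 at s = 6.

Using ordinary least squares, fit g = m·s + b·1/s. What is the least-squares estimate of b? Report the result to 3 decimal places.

With design matrix M, MᵀM = [[65, 4]; [4, 65/144]] and Mᵀg = [84, 59/12]ᵀ.
Determinant 65·(65/144) − 4² = 1921/144.
m = (84·(65/144) − 4·(59/12))/(1921/144) = 2628/1921; b = (65·(59/12) − 4·84)/(1921/144) = -2364/1921.

b = -1.231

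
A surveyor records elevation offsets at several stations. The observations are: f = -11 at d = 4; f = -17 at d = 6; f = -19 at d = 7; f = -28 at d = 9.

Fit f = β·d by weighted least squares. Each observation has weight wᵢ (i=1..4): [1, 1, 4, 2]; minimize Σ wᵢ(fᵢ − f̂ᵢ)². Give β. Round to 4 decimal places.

Setting ∂/∂β … = 0 gives: 410·β = -1182.
(Σwᵢ·d·d = 410, Σwᵢ·d·f = -1182.)
β = (-1182)/410 = -2.88293.

β = -2.8829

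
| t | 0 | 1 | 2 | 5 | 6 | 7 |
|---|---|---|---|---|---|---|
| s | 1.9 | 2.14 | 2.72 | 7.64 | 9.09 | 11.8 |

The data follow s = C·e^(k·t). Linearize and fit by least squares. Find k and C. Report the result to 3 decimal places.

Taking logs, ln s = k·t + ln C, so regress ln s on t.
Σt = 21.0000, Σ(t)² = 115.0000, Σln s = 9.1120, Σt·ln s = 43.4488.
Equations: 115.0000·k + 21.0000·ln C = 43.4488;  21.0000·k + 6·ln C = 9.1120.
Solving (det = 249.0000): k = 0.27848, ln C = 0.54398, so C = exp(0.54398) = 1.72285.

k = 0.278, C = 1.723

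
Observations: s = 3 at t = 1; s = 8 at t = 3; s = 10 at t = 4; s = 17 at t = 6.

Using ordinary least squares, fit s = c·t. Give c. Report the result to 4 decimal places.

c = 2.7258

Compute the Gram sums: Σt·t = 62.
Moment sums: Σt·s = 169.
So XᵀX·[c]ᵀ = Xᵀs: [[62]]·[c]ᵀ = [169]ᵀ.
c = 169/62 = 2.72581.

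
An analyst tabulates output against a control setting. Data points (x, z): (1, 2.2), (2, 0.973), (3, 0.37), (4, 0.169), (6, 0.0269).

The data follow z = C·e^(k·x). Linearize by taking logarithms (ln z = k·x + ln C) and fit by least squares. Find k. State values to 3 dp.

Let Y = ln z. Fitting Y = k·x + ln C by least squares:
XᵀX = [[66.0000, 16.0000]; [16.0000, 5]], rhs = [-31.0542, -5.6267]ᵀ  (here Σx = 16.0000, Σ(x)² = 66.0000, Σln z = -5.6267, Σx·ln z = -31.0542).
Solving (det = 74.0000): k = -0.88169, ln C = 1.69607.

k = -0.882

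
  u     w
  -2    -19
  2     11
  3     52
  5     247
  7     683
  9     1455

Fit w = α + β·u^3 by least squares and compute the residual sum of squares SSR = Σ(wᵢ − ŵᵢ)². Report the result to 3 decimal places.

The normal equations are: 6·α + 1224·β = 2429;  1224·α + 665572·β = 1327483.
(Σ1 = 6, Σu^3 = 1224, Σu^3·u^3 = 665572, Σw = 2429, Σu^3·w = 1327483.)
Δ = 6·665572 − 1224² = 2495256.
α = (2429·665572 − 1224·1327483)/2495256 = -2041201/623814; β = (6·1327483 − 1224·2429)/2495256 = 831967/415876.
Residuals: 172339/623814, -1080449/623814, 1569731/1247628, 258893/1247628, 118283/1247628, -130687/1247628; SSR = 5891527/1247628.

SSR = 4.722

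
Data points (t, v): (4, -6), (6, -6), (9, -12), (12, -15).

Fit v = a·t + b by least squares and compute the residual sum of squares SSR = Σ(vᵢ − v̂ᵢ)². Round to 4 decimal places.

SSR = 3.7959

Sums needed: Σt·t = 277, Σt = 31, Σ1 = 4.
For Mᵀv: Σt·v = -348, Σv = -39.
Determinant 277·4 − 31² = 147.
a = ((-348)·4 − 31·(-39))/147 = -61/49; b = (277·(-39) − 31·(-348))/147 = -5/49.
Residuals: -45/49, 11/7, -34/49, 2/49; SSR = 186/49.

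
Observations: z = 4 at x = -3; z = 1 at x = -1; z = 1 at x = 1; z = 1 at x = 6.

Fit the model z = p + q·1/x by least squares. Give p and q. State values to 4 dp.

p = 1.7329, q = -0.4104

Sums needed: Σ1 = 4, Σ1/x = -1/6, Σ1/x·1/x = 77/36.
And Σz = 7, Σ1/x·z = -7/6.
Normal equations: [[4, -1/6]; [-1/6, 77/36]]·[p, q]ᵀ = [7, -7/6]ᵀ.
Determinant 4·(77/36) − (-1/6)² = 307/36.
p = (7·(77/36) − (-1/6)·(-7/6))/(307/36) = 532/307; q = (4·(-7/6) − (-1/6)·7)/(307/36) = -126/307.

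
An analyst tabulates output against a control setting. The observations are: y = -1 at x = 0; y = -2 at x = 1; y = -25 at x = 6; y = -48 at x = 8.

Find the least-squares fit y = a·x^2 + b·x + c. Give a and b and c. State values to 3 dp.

With design matrix A, AᵀA = [[5393, 729, 101]; [729, 101, 15]; [101, 15, 4]] and Aᵀy = [-3974, -536, -76]ᵀ.
Solving the 3×3 system (Gaussian elimination) gives a = -8097/9076, b = 12467/9076, c = -7373/4538.

a = -0.892, b = 1.374, c = -1.625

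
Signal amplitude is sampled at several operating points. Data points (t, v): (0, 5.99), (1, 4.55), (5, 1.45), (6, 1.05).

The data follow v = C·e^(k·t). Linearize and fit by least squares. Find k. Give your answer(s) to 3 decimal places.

Let Y = ln v. Fitting Y = k·t + ln C by least squares:
XᵀX = [[62.0000, 12.0000]; [12.0000, 4]], rhs = [3.6657, 3.7256]ᵀ  (here Σt = 12.0000, Σ(t)² = 62.0000, Σln v = 3.7256, Σt·ln v = 3.6657).
Solving (det = 104.0000): k = -0.28889, ln C = 1.79805.

k = -0.289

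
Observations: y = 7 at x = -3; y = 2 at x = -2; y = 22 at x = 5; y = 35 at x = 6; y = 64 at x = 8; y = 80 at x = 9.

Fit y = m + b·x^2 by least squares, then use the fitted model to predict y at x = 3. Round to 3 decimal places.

ŷ = 6.851

Compute the Gram sums: Σ1 = 6, Σx^2 = 219, Σx^2·x^2 = 12675.
Moment sums: Σy = 210, Σx^2·y = 12457.
So AᵀA·[m, b]ᵀ = Aᵀy: [[6, 219]; [219, 12675]]·[m, b]ᵀ = [210, 12457]ᵀ.
Eliminating b: 12675·(row 1) − 219·(row 2) gives 28089·m = 12675·210 − 219·12457 = -66333, so m = -22111/9363.
Then b = (12457 − 219·(-22111/9363))/12675 = 9584/9363.
At x = 3: ŷ = (-22111/9363)·(1) + (9584/9363)·(9) = 64145/9363.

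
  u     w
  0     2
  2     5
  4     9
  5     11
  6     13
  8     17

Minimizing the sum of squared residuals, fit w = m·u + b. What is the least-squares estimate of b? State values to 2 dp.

Normal-equation sums: Σu·u = 145, Σu = 25, Σ1 = 6.
And Σu·w = 315, Σw = 57.
det = 145·6 − 25² = 245.
m = (315·6 − 25·57)/245 = 93/49; b = (145·57 − 25·315)/245 = 78/49.

b = 1.59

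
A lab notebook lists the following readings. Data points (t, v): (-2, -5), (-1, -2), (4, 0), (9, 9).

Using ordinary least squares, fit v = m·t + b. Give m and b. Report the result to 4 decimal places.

m = 1.1429, b = -2.3571

Forming AᵀA = [[102, 10]; [10, 4]] and Aᵀv = [93, 2]ᵀ gives AᵀA·[m, b]ᵀ = Aᵀv.
Δ = 102·4 − 10² = 308.
m = (93·4 − 10·2)/308 = 8/7; b = (102·2 − 10·93)/308 = -33/14.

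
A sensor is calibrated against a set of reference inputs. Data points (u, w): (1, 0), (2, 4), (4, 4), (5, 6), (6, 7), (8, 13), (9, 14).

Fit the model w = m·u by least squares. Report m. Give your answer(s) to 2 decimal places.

m = 1.44

Normal-equation sums: Σu·u = 227.
For Xᵀw: Σu·w = 326.
m = 326/227 = 1.43612.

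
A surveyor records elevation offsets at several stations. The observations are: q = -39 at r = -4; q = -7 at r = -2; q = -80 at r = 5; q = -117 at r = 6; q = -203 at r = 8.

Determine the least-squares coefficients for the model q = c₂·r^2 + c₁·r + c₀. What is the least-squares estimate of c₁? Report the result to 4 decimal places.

From the data, Σr^2·r^2 = 6289, Σr^2·r = 781, Σr^2 = 145, Σr·r = 145, Σr = 13, Σ1 = 5.
And Σr^2·q = -19856, Σr·q = -2556, Σq = -446.
AᵀA·[c₂, c₁, c₀]ᵀ = Aᵀq becomes [[6289, 781, 145]; [781, 145, 13]; [145, 13, 5]]·[c₂, c₁, c₀]ᵀ = [-19856, -2556, -446]ᵀ.
Row-reducing yields c₂ = -32122/10707, c₁ = -35503/21414, c₀ = 15085/7138.

c₁ = -1.6579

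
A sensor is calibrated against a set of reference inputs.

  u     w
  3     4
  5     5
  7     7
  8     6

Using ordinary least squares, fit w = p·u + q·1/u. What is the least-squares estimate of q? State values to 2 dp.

q = 5.58

Sums needed: Σu·u = 147, Σu·1/u = 4, Σ1/u·1/u = 132049/705600.
And Σu·w = 134, Σ1/u·w = 49/12.
Normal equations: [[147, 4]; [4, 132049/705600]]·[p, q]ᵀ = [134, 49/12]ᵀ.
Δ = 147·(132049/705600) − 4² = 55249/4800.
p = (134·(132049/705600) − 4·(49/12))/(55249/4800) = 6169766/8121603; q = (147·(49/12) − 4·134)/(55249/4800) = 308400/55249.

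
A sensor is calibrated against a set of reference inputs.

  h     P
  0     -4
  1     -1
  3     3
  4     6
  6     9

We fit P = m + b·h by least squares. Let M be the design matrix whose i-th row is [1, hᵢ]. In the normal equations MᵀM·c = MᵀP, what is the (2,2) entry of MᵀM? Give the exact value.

62

Row 2 ↔ basis h, column 2 ↔ basis h, so (MᵀM)_{2,2} = Σᵢ (h)·(h) = (0)·(0) + (1)·(1) + (3)·(3) + (4)·(4) + (6)·(6) = 62.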